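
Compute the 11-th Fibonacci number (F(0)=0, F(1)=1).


F(n)=F(n-1)+F(n-2)
...F(9)=34, F(10)=55, F(11)=89


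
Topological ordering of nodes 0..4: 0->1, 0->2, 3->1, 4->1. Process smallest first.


Kahn's algorithm, process smallest node first
Order: [0, 2, 3, 4, 1]


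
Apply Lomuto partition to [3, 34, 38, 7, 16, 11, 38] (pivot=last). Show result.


Elements <= 38 go left of pivot.
Result: [3, 34, 38, 7, 16, 11, 38], pivot at index 6


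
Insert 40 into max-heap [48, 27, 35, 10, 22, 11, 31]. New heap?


Append 40: [48, 27, 35, 10, 22, 11, 31, 40]
Bubble up: swap idx 7(40) with idx 3(10); swap idx 3(40) with idx 1(27)
Result: [48, 40, 35, 27, 22, 11, 31, 10]


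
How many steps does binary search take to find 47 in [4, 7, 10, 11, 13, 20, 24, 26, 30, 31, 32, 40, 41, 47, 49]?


Search for 47:
[0,14] mid=7 arr[7]=26
[8,14] mid=11 arr[11]=40
[12,14] mid=13 arr[13]=47
Total: 3 comparisons


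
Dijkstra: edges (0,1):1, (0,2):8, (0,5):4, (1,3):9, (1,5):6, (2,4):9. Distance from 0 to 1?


Dijkstra from 0:
Distances: {0: 0, 1: 1, 2: 8, 3: 10, 4: 17, 5: 4}
Shortest distance to 1 = 1, path = [0, 1]


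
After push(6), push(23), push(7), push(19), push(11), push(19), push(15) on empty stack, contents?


push(6) -> [6]
push(23) -> [6, 23]
push(7) -> [6, 23, 7]
push(19) -> [6, 23, 7, 19]
push(11) -> [6, 23, 7, 19, 11]
push(19) -> [6, 23, 7, 19, 11, 19]
push(15) -> [6, 23, 7, 19, 11, 19, 15]
Final stack (bottom to top): [6, 23, 7, 19, 11, 19, 15]


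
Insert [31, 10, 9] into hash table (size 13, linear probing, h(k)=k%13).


Insertions: 31->slot 5; 10->slot 10; 9->slot 9
Table: [None, None, None, None, None, 31, None, None, None, 9, 10, None, None]


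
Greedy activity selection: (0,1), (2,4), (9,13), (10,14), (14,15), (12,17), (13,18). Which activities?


Greedy: pick earliest-ending, then skip overlaps.
Selected (4 activities): [(0, 1), (2, 4), (9, 13), (14, 15)]


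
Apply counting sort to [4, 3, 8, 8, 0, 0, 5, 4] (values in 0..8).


Count array: [2, 0, 0, 1, 2, 1, 0, 0, 2]
Reconstruct: [0, 0, 3, 4, 4, 5, 8, 8]


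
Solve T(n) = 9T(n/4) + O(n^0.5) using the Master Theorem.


a=9, b=4, c=0.5. log_4(9)=1.585 > c=0.5. Case 1: O(n^log_b(a)) = O(n^1.585)
Complexity: O(n^1.585)


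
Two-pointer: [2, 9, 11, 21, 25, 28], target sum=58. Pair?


Two pointers: lo=0, hi=5
No pair sums to 58


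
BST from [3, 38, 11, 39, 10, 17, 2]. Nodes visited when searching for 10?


BST root = 3
Search for 10: compare at each node
Path: [3, 38, 11, 10]


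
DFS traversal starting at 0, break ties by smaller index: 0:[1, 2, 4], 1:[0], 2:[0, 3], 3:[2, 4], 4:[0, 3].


DFS stack-based: start with [0]
Visit order: [0, 1, 2, 3, 4]


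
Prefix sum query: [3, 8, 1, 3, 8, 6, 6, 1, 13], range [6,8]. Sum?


Prefix sums: [0, 3, 11, 12, 15, 23, 29, 35, 36, 49]
Sum[6..8] = prefix[9] - prefix[6] = 49 - 29 = 20


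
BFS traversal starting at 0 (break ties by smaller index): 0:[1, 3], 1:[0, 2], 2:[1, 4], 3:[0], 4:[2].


BFS queue: start with [0]
Visit order: [0, 1, 3, 2, 4]


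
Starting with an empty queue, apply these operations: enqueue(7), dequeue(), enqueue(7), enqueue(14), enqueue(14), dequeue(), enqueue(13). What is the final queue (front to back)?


enqueue(7) -> [7]
dequeue() returns 7 -> []
enqueue(7) -> [7]
enqueue(14) -> [7, 14]
enqueue(14) -> [7, 14, 14]
dequeue() returns 7 -> [14, 14]
enqueue(13) -> [14, 14, 13]
Final queue (front to back): [14, 14, 13]


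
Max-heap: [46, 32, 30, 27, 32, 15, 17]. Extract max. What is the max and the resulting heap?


Max = 46
Replace root with last, heapify down
Resulting heap: [32, 32, 30, 27, 17, 15]


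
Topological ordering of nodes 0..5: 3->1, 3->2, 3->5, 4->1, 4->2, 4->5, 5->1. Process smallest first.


Kahn's algorithm, process smallest node first
Order: [0, 3, 4, 2, 5, 1]


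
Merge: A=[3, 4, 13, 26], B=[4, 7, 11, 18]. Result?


Compare heads, take smaller each step.
Merged: [3, 4, 4, 7, 11, 13, 18, 26]


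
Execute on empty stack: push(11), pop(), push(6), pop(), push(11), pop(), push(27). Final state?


push(11) -> [11]
pop() returns 11 -> []
push(6) -> [6]
pop() returns 6 -> []
push(11) -> [11]
pop() returns 11 -> []
push(27) -> [27]
Final stack (bottom to top): [27]


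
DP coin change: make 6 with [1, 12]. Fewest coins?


dp[0]=0; dp[i]=1+min(dp[i-c] for c in coins)
...dp[1]=1, dp[2]=2, dp[3]=3, dp[4]=4, dp[5]=5, dp[6]=6
Minimum coins for 6 = 6


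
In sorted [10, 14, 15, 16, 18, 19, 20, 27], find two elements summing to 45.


Two pointers: lo=0, hi=7
Found pair: (18, 27) summing to 45


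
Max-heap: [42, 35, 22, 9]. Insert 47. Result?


Append 47: [42, 35, 22, 9, 47]
Bubble up: swap idx 4(47) with idx 1(35); swap idx 1(47) with idx 0(42)
Result: [47, 42, 22, 9, 35]


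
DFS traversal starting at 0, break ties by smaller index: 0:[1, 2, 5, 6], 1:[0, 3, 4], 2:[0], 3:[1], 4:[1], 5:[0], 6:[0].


DFS stack-based: start with [0]
Visit order: [0, 1, 3, 4, 2, 5, 6]


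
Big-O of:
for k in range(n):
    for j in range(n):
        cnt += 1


Per nesting level: O(n) * O(n) = O(n^2)
Complexity: O(n^2)


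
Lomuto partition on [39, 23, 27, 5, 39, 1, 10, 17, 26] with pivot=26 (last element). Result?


Elements <= 26 go left of pivot.
Result: [23, 5, 1, 10, 17, 26, 39, 39, 27], pivot at index 5


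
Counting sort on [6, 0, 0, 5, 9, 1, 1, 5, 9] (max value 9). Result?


Count array: [2, 2, 0, 0, 0, 2, 1, 0, 0, 2]
Reconstruct: [0, 0, 1, 1, 5, 5, 6, 9, 9]


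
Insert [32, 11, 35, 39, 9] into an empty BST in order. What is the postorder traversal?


Root = 32; build tree by BST insertion.
Postorder traversal: [9, 11, 39, 35, 32]


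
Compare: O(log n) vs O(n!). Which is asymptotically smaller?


logarithmic grows slower than factorial
O(log n) is asymptotically smaller; O(n!) grows faster


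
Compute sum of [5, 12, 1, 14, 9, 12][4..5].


Prefix sums: [0, 5, 17, 18, 32, 41, 53]
Sum[4..5] = prefix[6] - prefix[4] = 53 - 32 = 21


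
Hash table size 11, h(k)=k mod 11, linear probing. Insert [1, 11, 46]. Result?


Insertions: 1->slot 1; 11->slot 0; 46->slot 2
Table: [11, 1, 46, None, None, None, None, None, None, None, None]


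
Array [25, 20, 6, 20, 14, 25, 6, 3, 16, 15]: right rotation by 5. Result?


Right rotate by 5: [25, 6, 3, 16, 15, 25, 20, 6, 20, 14]


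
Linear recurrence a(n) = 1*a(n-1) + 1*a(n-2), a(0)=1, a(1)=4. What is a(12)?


Build bottom-up:
...a(10)=254, a(11)=411, a(12)=1*411+1*254=665


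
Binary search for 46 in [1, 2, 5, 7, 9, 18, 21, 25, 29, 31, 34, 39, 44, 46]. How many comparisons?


Search for 46:
[0,13] mid=6 arr[6]=21
[7,13] mid=10 arr[10]=34
[11,13] mid=12 arr[12]=44
[13,13] mid=13 arr[13]=46
Total: 4 comparisons


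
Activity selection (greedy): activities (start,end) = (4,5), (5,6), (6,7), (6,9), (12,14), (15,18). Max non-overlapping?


Greedy: pick earliest-ending, then skip overlaps.
Selected (5 activities): [(4, 5), (5, 6), (6, 7), (12, 14), (15, 18)]


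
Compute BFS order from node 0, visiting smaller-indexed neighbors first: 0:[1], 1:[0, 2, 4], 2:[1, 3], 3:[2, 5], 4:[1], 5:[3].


BFS queue: start with [0]
Visit order: [0, 1, 2, 4, 3, 5]


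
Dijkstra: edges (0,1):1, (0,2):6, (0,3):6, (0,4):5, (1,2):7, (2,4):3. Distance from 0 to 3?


Dijkstra from 0:
Distances: {0: 0, 1: 1, 2: 6, 3: 6, 4: 5}
Shortest distance to 3 = 6, path = [0, 3]


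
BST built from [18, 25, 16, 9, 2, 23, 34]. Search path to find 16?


BST root = 18
Search for 16: compare at each node
Path: [18, 16]


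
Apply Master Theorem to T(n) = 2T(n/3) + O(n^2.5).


a=2, b=3, c=2.5. log_3(2)=0.631 < c=2.5. Case 3: O(n^c) = O(n^2.500)
Complexity: O(n^2.500)


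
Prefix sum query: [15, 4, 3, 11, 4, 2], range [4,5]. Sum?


Prefix sums: [0, 15, 19, 22, 33, 37, 39]
Sum[4..5] = prefix[6] - prefix[4] = 39 - 33 = 6


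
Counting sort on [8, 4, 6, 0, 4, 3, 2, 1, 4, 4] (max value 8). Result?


Count array: [1, 1, 1, 1, 4, 0, 1, 0, 1]
Reconstruct: [0, 1, 2, 3, 4, 4, 4, 4, 6, 8]


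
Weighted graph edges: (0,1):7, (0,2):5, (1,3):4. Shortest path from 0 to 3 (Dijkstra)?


Dijkstra from 0:
Distances: {0: 0, 1: 7, 2: 5, 3: 11}
Shortest distance to 3 = 11, path = [0, 1, 3]


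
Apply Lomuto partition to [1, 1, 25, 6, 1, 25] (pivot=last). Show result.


Elements <= 25 go left of pivot.
Result: [1, 1, 25, 6, 1, 25], pivot at index 5


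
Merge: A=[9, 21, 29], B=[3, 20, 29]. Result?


Compare heads, take smaller each step.
Merged: [3, 9, 20, 21, 29, 29]


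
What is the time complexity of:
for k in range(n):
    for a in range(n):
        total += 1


Per nesting level: O(n) * O(n) = O(n^2)
Complexity: O(n^2)


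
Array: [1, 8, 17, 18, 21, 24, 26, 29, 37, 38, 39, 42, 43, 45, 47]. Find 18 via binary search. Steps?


Search for 18:
[0,14] mid=7 arr[7]=29
[0,6] mid=3 arr[3]=18
Total: 2 comparisons


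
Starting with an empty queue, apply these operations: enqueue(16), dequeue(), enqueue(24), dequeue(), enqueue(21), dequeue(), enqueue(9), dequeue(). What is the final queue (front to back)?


enqueue(16) -> [16]
dequeue() returns 16 -> []
enqueue(24) -> [24]
dequeue() returns 24 -> []
enqueue(21) -> [21]
dequeue() returns 21 -> []
enqueue(9) -> [9]
dequeue() returns 9 -> []
Final queue (front to back): []


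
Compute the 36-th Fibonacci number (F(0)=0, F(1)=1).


F(n)=F(n-1)+F(n-2)
...F(34)=5702887, F(35)=9227465, F(36)=14930352


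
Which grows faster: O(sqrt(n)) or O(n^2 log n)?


sublinear grows slower than n^2 log n
O(sqrt(n)) is asymptotically smaller; O(n^2 log n) grows faster


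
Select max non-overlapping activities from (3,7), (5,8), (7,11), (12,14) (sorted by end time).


Greedy: pick earliest-ending, then skip overlaps.
Selected (3 activities): [(3, 7), (7, 11), (12, 14)]


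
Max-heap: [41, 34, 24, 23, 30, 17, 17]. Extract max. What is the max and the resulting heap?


Max = 41
Replace root with last, heapify down
Resulting heap: [34, 30, 24, 23, 17, 17]


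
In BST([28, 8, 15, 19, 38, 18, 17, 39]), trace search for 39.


BST root = 28
Search for 39: compare at each node
Path: [28, 38, 39]


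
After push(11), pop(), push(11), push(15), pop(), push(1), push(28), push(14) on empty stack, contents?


push(11) -> [11]
pop() returns 11 -> []
push(11) -> [11]
push(15) -> [11, 15]
pop() returns 15 -> [11]
push(1) -> [11, 1]
push(28) -> [11, 1, 28]
push(14) -> [11, 1, 28, 14]
Final stack (bottom to top): [11, 1, 28, 14]


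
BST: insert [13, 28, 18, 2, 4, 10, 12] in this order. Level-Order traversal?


Root = 13; build tree by BST insertion.
Level-Order traversal: [13, 2, 28, 4, 18, 10, 12]


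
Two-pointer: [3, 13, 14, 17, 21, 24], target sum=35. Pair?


Two pointers: lo=0, hi=5
Found pair: (14, 21) summing to 35


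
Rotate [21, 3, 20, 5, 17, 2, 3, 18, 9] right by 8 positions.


Right rotate by 8: [3, 20, 5, 17, 2, 3, 18, 9, 21]


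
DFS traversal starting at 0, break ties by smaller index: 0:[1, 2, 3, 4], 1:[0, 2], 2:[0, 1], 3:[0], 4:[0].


DFS stack-based: start with [0]
Visit order: [0, 1, 2, 3, 4]


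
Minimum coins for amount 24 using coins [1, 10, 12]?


dp[0]=0; dp[i]=1+min(dp[i-c] for c in coins)
...dp[19]=8, dp[20]=2, dp[21]=3, dp[22]=2, dp[23]=3, dp[24]=2
Minimum coins for 24 = 2


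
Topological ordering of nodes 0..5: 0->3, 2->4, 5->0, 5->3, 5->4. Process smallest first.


Kahn's algorithm, process smallest node first
Order: [1, 2, 5, 0, 3, 4]


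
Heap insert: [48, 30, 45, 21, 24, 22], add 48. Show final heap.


Append 48: [48, 30, 45, 21, 24, 22, 48]
Bubble up: swap idx 6(48) with idx 2(45)
Result: [48, 30, 48, 21, 24, 22, 45]


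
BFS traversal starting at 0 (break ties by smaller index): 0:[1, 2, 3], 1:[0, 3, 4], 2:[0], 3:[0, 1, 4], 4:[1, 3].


BFS queue: start with [0]
Visit order: [0, 1, 2, 3, 4]


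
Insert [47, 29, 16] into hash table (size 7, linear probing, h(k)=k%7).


Insertions: 47->slot 5; 29->slot 1; 16->slot 2
Table: [None, 29, 16, None, None, 47, None]


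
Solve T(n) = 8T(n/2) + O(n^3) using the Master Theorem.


a=8, b=2, c=3. log_2(8)=3 = c=3. Case 2: O(n^c log n) = O(n^3 log n)
Complexity: O(n^3 log n)


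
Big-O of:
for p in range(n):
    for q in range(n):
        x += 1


Per nesting level: O(n) * O(n) = O(n^2)
Complexity: O(n^2)


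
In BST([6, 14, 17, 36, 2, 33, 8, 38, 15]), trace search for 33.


BST root = 6
Search for 33: compare at each node
Path: [6, 14, 17, 36, 33]


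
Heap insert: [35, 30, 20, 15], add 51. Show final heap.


Append 51: [35, 30, 20, 15, 51]
Bubble up: swap idx 4(51) with idx 1(30); swap idx 1(51) with idx 0(35)
Result: [51, 35, 20, 15, 30]


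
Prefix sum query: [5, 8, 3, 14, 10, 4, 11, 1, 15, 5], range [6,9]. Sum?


Prefix sums: [0, 5, 13, 16, 30, 40, 44, 55, 56, 71, 76]
Sum[6..9] = prefix[10] - prefix[6] = 76 - 44 = 32


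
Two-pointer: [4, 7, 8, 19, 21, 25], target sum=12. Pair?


Two pointers: lo=0, hi=5
Found pair: (4, 8) summing to 12


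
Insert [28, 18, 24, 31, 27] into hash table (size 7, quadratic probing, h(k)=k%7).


Insertions: 28->slot 0; 18->slot 4; 24->slot 3; 31->slot 5; 27->slot 6
Table: [28, None, None, 24, 18, 31, 27]


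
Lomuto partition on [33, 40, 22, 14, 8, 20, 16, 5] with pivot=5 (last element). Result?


Elements <= 5 go left of pivot.
Result: [5, 40, 22, 14, 8, 20, 16, 33], pivot at index 0


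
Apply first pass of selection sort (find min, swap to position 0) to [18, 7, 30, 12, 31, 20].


After one pass: [7, 18, 30, 12, 31, 20]


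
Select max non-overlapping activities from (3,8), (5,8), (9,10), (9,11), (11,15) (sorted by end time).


Greedy: pick earliest-ending, then skip overlaps.
Selected (3 activities): [(3, 8), (9, 10), (11, 15)]


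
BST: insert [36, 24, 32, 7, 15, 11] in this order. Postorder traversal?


Root = 36; build tree by BST insertion.
Postorder traversal: [11, 15, 7, 32, 24, 36]


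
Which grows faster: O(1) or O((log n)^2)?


constant grows slower than polylogarithmic
O(1) is asymptotically smaller; O((log n)^2) grows faster


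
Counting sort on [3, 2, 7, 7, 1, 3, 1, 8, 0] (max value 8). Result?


Count array: [1, 2, 1, 2, 0, 0, 0, 2, 1]
Reconstruct: [0, 1, 1, 2, 3, 3, 7, 7, 8]


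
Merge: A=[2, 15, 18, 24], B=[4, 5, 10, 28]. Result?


Compare heads, take smaller each step.
Merged: [2, 4, 5, 10, 15, 18, 24, 28]


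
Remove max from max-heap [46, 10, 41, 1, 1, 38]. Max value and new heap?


Max = 46
Replace root with last, heapify down
Resulting heap: [41, 10, 38, 1, 1]


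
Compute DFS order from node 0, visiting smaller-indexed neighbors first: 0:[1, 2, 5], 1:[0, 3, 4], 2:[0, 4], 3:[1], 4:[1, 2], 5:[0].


DFS stack-based: start with [0]
Visit order: [0, 1, 3, 4, 2, 5]


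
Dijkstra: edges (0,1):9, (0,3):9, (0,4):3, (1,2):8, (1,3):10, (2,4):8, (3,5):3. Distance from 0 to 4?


Dijkstra from 0:
Distances: {0: 0, 1: 9, 2: 11, 3: 9, 4: 3, 5: 12}
Shortest distance to 4 = 3, path = [0, 4]


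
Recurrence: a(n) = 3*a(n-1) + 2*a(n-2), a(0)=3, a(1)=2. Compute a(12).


Build bottom-up:
...a(10)=293472, a(11)=1045216, a(12)=3*1045216+2*293472=3722592


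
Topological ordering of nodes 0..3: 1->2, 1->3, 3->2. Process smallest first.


Kahn's algorithm, process smallest node first
Order: [0, 1, 3, 2]


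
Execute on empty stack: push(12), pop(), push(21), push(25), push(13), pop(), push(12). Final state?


push(12) -> [12]
pop() returns 12 -> []
push(21) -> [21]
push(25) -> [21, 25]
push(13) -> [21, 25, 13]
pop() returns 13 -> [21, 25]
push(12) -> [21, 25, 12]
Final stack (bottom to top): [21, 25, 12]


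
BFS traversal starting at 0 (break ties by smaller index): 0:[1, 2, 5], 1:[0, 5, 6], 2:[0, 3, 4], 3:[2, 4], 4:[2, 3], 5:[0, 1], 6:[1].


BFS queue: start with [0]
Visit order: [0, 1, 2, 5, 6, 3, 4]


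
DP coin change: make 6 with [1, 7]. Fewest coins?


dp[0]=0; dp[i]=1+min(dp[i-c] for c in coins)
...dp[1]=1, dp[2]=2, dp[3]=3, dp[4]=4, dp[5]=5, dp[6]=6
Minimum coins for 6 = 6


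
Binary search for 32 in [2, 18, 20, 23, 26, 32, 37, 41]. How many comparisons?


Search for 32:
[0,7] mid=3 arr[3]=23
[4,7] mid=5 arr[5]=32
Total: 2 comparisons


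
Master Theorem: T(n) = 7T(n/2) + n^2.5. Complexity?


a=7, b=2, c=2.5. log_2(7)=2.807 > c=2.5. Case 1: O(n^log_b(a)) = O(n^2.807)
Complexity: O(n^2.807)


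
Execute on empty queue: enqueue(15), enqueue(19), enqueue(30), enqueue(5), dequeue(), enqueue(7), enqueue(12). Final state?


enqueue(15) -> [15]
enqueue(19) -> [15, 19]
enqueue(30) -> [15, 19, 30]
enqueue(5) -> [15, 19, 30, 5]
dequeue() returns 15 -> [19, 30, 5]
enqueue(7) -> [19, 30, 5, 7]
enqueue(12) -> [19, 30, 5, 7, 12]
Final queue (front to back): [19, 30, 5, 7, 12]


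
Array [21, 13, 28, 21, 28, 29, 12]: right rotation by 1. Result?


Right rotate by 1: [12, 21, 13, 28, 21, 28, 29]


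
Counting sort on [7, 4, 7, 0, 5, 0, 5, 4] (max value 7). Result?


Count array: [2, 0, 0, 0, 2, 2, 0, 2]
Reconstruct: [0, 0, 4, 4, 5, 5, 7, 7]


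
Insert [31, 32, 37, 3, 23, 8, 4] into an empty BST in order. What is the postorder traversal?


Root = 31; build tree by BST insertion.
Postorder traversal: [4, 8, 23, 3, 37, 32, 31]


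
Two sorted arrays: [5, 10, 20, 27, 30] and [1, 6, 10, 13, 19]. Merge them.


Compare heads, take smaller each step.
Merged: [1, 5, 6, 10, 10, 13, 19, 20, 27, 30]


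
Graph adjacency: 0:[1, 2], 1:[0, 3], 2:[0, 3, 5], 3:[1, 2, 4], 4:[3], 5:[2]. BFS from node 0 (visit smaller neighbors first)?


BFS queue: start with [0]
Visit order: [0, 1, 2, 3, 5, 4]


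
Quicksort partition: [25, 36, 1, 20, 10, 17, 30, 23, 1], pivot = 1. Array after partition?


Elements <= 1 go left of pivot.
Result: [1, 1, 25, 20, 10, 17, 30, 23, 36], pivot at index 1


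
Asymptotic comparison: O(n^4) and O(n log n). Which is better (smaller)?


linearithmic grows slower than quartic
O(n log n) is asymptotically smaller; O(n^4) grows faster


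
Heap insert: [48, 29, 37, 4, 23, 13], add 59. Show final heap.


Append 59: [48, 29, 37, 4, 23, 13, 59]
Bubble up: swap idx 6(59) with idx 2(37); swap idx 2(59) with idx 0(48)
Result: [59, 29, 48, 4, 23, 13, 37]


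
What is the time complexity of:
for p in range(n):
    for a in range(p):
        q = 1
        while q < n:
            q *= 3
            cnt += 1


Per nesting level: O(n) * O(n) [triangular over p] * O(log n) = O(n^2 log n)
Complexity: O(n^2 log n)


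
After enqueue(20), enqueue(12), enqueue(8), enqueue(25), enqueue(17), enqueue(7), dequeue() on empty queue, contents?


enqueue(20) -> [20]
enqueue(12) -> [20, 12]
enqueue(8) -> [20, 12, 8]
enqueue(25) -> [20, 12, 8, 25]
enqueue(17) -> [20, 12, 8, 25, 17]
enqueue(7) -> [20, 12, 8, 25, 17, 7]
dequeue() returns 20 -> [12, 8, 25, 17, 7]
Final queue (front to back): [12, 8, 25, 17, 7]


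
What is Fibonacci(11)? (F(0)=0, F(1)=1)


F(n)=F(n-1)+F(n-2)
...F(9)=34, F(10)=55, F(11)=89


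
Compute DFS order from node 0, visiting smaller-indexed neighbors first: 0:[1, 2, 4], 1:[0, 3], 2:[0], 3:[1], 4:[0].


DFS stack-based: start with [0]
Visit order: [0, 1, 3, 2, 4]


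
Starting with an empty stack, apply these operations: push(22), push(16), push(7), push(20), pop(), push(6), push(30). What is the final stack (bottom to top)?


push(22) -> [22]
push(16) -> [22, 16]
push(7) -> [22, 16, 7]
push(20) -> [22, 16, 7, 20]
pop() returns 20 -> [22, 16, 7]
push(6) -> [22, 16, 7, 6]
push(30) -> [22, 16, 7, 6, 30]
Final stack (bottom to top): [22, 16, 7, 6, 30]


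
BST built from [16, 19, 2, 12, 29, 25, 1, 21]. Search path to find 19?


BST root = 16
Search for 19: compare at each node
Path: [16, 19]


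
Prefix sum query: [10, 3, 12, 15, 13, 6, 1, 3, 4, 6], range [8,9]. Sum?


Prefix sums: [0, 10, 13, 25, 40, 53, 59, 60, 63, 67, 73]
Sum[8..9] = prefix[10] - prefix[8] = 73 - 63 = 10


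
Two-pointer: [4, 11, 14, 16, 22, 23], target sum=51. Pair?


Two pointers: lo=0, hi=5
No pair sums to 51


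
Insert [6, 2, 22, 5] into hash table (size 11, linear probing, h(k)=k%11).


Insertions: 6->slot 6; 2->slot 2; 22->slot 0; 5->slot 5
Table: [22, None, 2, None, None, 5, 6, None, None, None, None]


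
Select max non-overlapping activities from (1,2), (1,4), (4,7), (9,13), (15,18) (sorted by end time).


Greedy: pick earliest-ending, then skip overlaps.
Selected (4 activities): [(1, 2), (4, 7), (9, 13), (15, 18)]


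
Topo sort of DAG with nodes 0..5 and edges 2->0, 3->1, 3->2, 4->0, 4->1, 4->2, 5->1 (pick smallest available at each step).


Kahn's algorithm, process smallest node first
Order: [3, 4, 2, 0, 5, 1]


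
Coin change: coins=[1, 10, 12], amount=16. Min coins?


dp[0]=0; dp[i]=1+min(dp[i-c] for c in coins)
...dp[11]=2, dp[12]=1, dp[13]=2, dp[14]=3, dp[15]=4, dp[16]=5
Minimum coins for 16 = 5


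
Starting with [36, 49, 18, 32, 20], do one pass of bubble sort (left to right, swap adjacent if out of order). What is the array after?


After one pass: [36, 18, 32, 20, 49]


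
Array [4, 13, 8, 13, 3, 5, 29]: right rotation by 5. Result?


Right rotate by 5: [8, 13, 3, 5, 29, 4, 13]


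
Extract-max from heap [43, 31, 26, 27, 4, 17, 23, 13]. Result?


Max = 43
Replace root with last, heapify down
Resulting heap: [31, 27, 26, 13, 4, 17, 23]


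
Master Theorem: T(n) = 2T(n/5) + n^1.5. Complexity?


a=2, b=5, c=1.5. log_5(2)=0.431 < c=1.5. Case 3: O(n^c) = O(n^1.500)
Complexity: O(n^1.500)


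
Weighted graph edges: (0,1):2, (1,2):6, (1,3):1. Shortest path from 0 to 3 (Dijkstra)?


Dijkstra from 0:
Distances: {0: 0, 1: 2, 2: 8, 3: 3}
Shortest distance to 3 = 3, path = [0, 1, 3]


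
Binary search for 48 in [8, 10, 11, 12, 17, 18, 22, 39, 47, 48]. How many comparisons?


Search for 48:
[0,9] mid=4 arr[4]=17
[5,9] mid=7 arr[7]=39
[8,9] mid=8 arr[8]=47
[9,9] mid=9 arr[9]=48
Total: 4 comparisons


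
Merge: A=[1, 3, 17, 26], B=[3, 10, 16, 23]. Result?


Compare heads, take smaller each step.
Merged: [1, 3, 3, 10, 16, 17, 23, 26]


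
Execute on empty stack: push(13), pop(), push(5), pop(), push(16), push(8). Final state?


push(13) -> [13]
pop() returns 13 -> []
push(5) -> [5]
pop() returns 5 -> []
push(16) -> [16]
push(8) -> [16, 8]
Final stack (bottom to top): [16, 8]


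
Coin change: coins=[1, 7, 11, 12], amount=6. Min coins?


dp[0]=0; dp[i]=1+min(dp[i-c] for c in coins)
...dp[1]=1, dp[2]=2, dp[3]=3, dp[4]=4, dp[5]=5, dp[6]=6
Minimum coins for 6 = 6


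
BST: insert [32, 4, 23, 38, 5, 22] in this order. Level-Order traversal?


Root = 32; build tree by BST insertion.
Level-Order traversal: [32, 4, 38, 23, 5, 22]


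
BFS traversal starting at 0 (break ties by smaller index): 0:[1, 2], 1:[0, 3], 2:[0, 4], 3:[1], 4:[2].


BFS queue: start with [0]
Visit order: [0, 1, 2, 3, 4]


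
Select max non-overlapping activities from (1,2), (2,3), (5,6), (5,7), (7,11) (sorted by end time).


Greedy: pick earliest-ending, then skip overlaps.
Selected (4 activities): [(1, 2), (2, 3), (5, 6), (7, 11)]


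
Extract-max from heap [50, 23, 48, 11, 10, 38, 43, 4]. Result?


Max = 50
Replace root with last, heapify down
Resulting heap: [48, 23, 43, 11, 10, 38, 4]


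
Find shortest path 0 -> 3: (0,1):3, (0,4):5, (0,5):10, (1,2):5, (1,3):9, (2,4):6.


Dijkstra from 0:
Distances: {0: 0, 1: 3, 2: 8, 3: 12, 4: 5, 5: 10}
Shortest distance to 3 = 12, path = [0, 1, 3]


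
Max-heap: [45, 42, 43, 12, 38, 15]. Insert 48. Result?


Append 48: [45, 42, 43, 12, 38, 15, 48]
Bubble up: swap idx 6(48) with idx 2(43); swap idx 2(48) with idx 0(45)
Result: [48, 42, 45, 12, 38, 15, 43]


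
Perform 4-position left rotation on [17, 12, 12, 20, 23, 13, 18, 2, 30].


Left rotate by 4: [23, 13, 18, 2, 30, 17, 12, 12, 20]


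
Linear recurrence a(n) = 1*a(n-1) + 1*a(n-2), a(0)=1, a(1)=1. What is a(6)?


Build bottom-up:
...a(4)=5, a(5)=8, a(6)=1*8+1*5=13


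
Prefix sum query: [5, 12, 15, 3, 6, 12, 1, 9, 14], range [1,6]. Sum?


Prefix sums: [0, 5, 17, 32, 35, 41, 53, 54, 63, 77]
Sum[1..6] = prefix[7] - prefix[1] = 54 - 5 = 49


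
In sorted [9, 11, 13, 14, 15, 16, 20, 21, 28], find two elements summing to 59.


Two pointers: lo=0, hi=8
No pair sums to 59


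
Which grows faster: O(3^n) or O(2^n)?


exponential grows slower than exponential (base 3)
O(2^n) is asymptotically smaller; O(3^n) grows faster


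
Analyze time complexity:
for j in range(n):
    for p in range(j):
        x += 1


Per nesting level: O(n) * O(n) [triangular over j] = O(n^2)
Complexity: O(n^2)


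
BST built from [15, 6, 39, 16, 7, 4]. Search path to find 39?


BST root = 15
Search for 39: compare at each node
Path: [15, 39]


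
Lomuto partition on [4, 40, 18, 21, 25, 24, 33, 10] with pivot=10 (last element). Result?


Elements <= 10 go left of pivot.
Result: [4, 10, 18, 21, 25, 24, 33, 40], pivot at index 1


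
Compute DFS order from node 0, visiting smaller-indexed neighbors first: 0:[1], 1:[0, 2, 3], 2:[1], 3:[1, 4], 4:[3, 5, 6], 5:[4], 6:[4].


DFS stack-based: start with [0]
Visit order: [0, 1, 2, 3, 4, 5, 6]


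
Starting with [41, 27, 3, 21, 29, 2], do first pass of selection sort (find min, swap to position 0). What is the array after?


After one pass: [2, 27, 3, 21, 29, 41]


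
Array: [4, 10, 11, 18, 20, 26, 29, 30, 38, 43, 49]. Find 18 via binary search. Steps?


Search for 18:
[0,10] mid=5 arr[5]=26
[0,4] mid=2 arr[2]=11
[3,4] mid=3 arr[3]=18
Total: 3 comparisons


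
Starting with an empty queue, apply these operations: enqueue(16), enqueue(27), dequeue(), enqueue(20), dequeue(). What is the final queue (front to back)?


enqueue(16) -> [16]
enqueue(27) -> [16, 27]
dequeue() returns 16 -> [27]
enqueue(20) -> [27, 20]
dequeue() returns 27 -> [20]
Final queue (front to back): [20]


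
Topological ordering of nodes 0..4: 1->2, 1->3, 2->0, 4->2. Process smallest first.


Kahn's algorithm, process smallest node first
Order: [1, 3, 4, 2, 0]


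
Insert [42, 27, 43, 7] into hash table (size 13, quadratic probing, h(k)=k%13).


Insertions: 42->slot 3; 27->slot 1; 43->slot 4; 7->slot 7
Table: [None, 27, None, 42, 43, None, None, 7, None, None, None, None, None]


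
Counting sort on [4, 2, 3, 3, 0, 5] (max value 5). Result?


Count array: [1, 0, 1, 2, 1, 1]
Reconstruct: [0, 2, 3, 3, 4, 5]


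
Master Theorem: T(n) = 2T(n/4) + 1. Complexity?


a=2, b=4, c=0. log_4(2)=0.5 > c=0. Case 1: O(n^log_b(a)) = O(sqrt(n))
Complexity: O(sqrt(n))


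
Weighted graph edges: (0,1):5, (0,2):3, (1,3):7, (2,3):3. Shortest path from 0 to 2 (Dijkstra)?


Dijkstra from 0:
Distances: {0: 0, 1: 5, 2: 3, 3: 6}
Shortest distance to 2 = 3, path = [0, 2]


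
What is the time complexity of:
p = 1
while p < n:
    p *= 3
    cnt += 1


Per nesting level: O(log n) = O(log n)
Complexity: O(log n)


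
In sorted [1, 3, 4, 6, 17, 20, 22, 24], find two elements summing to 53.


Two pointers: lo=0, hi=7
No pair sums to 53


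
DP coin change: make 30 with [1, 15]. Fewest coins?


dp[0]=0; dp[i]=1+min(dp[i-c] for c in coins)
...dp[25]=11, dp[26]=12, dp[27]=13, dp[28]=14, dp[29]=15, dp[30]=2
Minimum coins for 30 = 2


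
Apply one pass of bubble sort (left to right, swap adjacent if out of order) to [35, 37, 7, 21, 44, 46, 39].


After one pass: [35, 7, 21, 37, 44, 39, 46]


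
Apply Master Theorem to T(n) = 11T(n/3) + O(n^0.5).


a=11, b=3, c=0.5. log_3(11)=2.183 > c=0.5. Case 1: O(n^log_b(a)) = O(n^2.183)
Complexity: O(n^2.183)


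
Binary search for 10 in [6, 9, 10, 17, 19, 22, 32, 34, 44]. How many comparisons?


Search for 10:
[0,8] mid=4 arr[4]=19
[0,3] mid=1 arr[1]=9
[2,3] mid=2 arr[2]=10
Total: 3 comparisons


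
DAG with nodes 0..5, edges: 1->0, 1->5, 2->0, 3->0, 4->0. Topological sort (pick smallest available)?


Kahn's algorithm, process smallest node first
Order: [1, 2, 3, 4, 0, 5]


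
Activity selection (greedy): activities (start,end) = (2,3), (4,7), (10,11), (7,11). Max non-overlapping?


Greedy: pick earliest-ending, then skip overlaps.
Selected (3 activities): [(2, 3), (4, 7), (10, 11)]


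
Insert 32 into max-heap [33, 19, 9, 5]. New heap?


Append 32: [33, 19, 9, 5, 32]
Bubble up: swap idx 4(32) with idx 1(19)
Result: [33, 32, 9, 5, 19]


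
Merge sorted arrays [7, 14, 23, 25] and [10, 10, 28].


Compare heads, take smaller each step.
Merged: [7, 10, 10, 14, 23, 25, 28]


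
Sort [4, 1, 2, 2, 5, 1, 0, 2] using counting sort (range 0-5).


Count array: [1, 2, 3, 0, 1, 1]
Reconstruct: [0, 1, 1, 2, 2, 2, 4, 5]


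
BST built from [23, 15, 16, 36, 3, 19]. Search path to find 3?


BST root = 23
Search for 3: compare at each node
Path: [23, 15, 3]


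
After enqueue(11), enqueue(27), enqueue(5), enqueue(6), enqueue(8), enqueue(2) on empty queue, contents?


enqueue(11) -> [11]
enqueue(27) -> [11, 27]
enqueue(5) -> [11, 27, 5]
enqueue(6) -> [11, 27, 5, 6]
enqueue(8) -> [11, 27, 5, 6, 8]
enqueue(2) -> [11, 27, 5, 6, 8, 2]
Final queue (front to back): [11, 27, 5, 6, 8, 2]


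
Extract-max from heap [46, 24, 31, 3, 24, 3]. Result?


Max = 46
Replace root with last, heapify down
Resulting heap: [31, 24, 3, 3, 24]


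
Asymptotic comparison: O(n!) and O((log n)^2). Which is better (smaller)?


polylogarithmic grows slower than factorial
O((log n)^2) is asymptotically smaller; O(n!) grows faster


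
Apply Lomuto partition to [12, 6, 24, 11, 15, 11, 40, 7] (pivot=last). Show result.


Elements <= 7 go left of pivot.
Result: [6, 7, 24, 11, 15, 11, 40, 12], pivot at index 1


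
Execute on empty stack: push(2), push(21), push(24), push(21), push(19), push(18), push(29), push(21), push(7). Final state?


push(2) -> [2]
push(21) -> [2, 21]
push(24) -> [2, 21, 24]
push(21) -> [2, 21, 24, 21]
push(19) -> [2, 21, 24, 21, 19]
push(18) -> [2, 21, 24, 21, 19, 18]
push(29) -> [2, 21, 24, 21, 19, 18, 29]
push(21) -> [2, 21, 24, 21, 19, 18, 29, 21]
push(7) -> [2, 21, 24, 21, 19, 18, 29, 21, 7]
Final stack (bottom to top): [2, 21, 24, 21, 19, 18, 29, 21, 7]


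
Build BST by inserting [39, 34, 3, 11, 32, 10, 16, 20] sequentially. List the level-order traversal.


Root = 39; build tree by BST insertion.
Level-Order traversal: [39, 34, 3, 11, 10, 32, 16, 20]


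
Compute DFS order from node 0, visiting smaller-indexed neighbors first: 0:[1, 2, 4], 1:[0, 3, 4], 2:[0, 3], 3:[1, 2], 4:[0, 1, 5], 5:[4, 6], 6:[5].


DFS stack-based: start with [0]
Visit order: [0, 1, 3, 2, 4, 5, 6]


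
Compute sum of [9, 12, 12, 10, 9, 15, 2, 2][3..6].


Prefix sums: [0, 9, 21, 33, 43, 52, 67, 69, 71]
Sum[3..6] = prefix[7] - prefix[3] = 69 - 33 = 36


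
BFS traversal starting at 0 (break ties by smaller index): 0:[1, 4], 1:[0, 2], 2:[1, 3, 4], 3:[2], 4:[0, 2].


BFS queue: start with [0]
Visit order: [0, 1, 4, 2, 3]


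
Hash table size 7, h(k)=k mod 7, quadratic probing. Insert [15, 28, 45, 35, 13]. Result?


Insertions: 15->slot 1; 28->slot 0; 45->slot 3; 35->slot 4; 13->slot 6
Table: [28, 15, None, 45, 35, None, 13]


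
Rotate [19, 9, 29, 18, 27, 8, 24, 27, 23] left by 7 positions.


Left rotate by 7: [27, 23, 19, 9, 29, 18, 27, 8, 24]


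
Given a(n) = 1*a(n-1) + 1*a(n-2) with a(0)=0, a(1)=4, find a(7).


Build bottom-up:
...a(5)=20, a(6)=32, a(7)=1*32+1*20=52


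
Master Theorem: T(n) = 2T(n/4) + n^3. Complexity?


a=2, b=4, c=3. log_4(2)=0.5 < c=3. Case 3: O(n^c) = O(n^3)
Complexity: O(n^3)


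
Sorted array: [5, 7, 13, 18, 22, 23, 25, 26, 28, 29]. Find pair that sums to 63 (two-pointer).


Two pointers: lo=0, hi=9
No pair sums to 63


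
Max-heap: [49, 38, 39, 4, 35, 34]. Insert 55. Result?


Append 55: [49, 38, 39, 4, 35, 34, 55]
Bubble up: swap idx 6(55) with idx 2(39); swap idx 2(55) with idx 0(49)
Result: [55, 38, 49, 4, 35, 34, 39]


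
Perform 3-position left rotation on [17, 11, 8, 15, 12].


Left rotate by 3: [15, 12, 17, 11, 8]


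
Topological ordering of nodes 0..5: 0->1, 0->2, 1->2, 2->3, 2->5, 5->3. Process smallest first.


Kahn's algorithm, process smallest node first
Order: [0, 1, 2, 4, 5, 3]


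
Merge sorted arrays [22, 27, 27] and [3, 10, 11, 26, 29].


Compare heads, take smaller each step.
Merged: [3, 10, 11, 22, 26, 27, 27, 29]


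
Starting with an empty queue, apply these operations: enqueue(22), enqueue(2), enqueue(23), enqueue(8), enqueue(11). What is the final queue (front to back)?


enqueue(22) -> [22]
enqueue(2) -> [22, 2]
enqueue(23) -> [22, 2, 23]
enqueue(8) -> [22, 2, 23, 8]
enqueue(11) -> [22, 2, 23, 8, 11]
Final queue (front to back): [22, 2, 23, 8, 11]


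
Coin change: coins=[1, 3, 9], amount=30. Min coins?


dp[0]=0; dp[i]=1+min(dp[i-c] for c in coins)
...dp[25]=5, dp[26]=6, dp[27]=3, dp[28]=4, dp[29]=5, dp[30]=4
Minimum coins for 30 = 4


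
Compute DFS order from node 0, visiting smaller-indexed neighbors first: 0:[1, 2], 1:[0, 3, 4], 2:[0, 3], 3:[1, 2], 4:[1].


DFS stack-based: start with [0]
Visit order: [0, 1, 3, 2, 4]


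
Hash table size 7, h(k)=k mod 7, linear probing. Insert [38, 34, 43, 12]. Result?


Insertions: 38->slot 3; 34->slot 6; 43->slot 1; 12->slot 5
Table: [None, 43, None, 38, None, 12, 34]


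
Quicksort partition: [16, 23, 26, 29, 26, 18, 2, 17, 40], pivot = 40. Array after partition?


Elements <= 40 go left of pivot.
Result: [16, 23, 26, 29, 26, 18, 2, 17, 40], pivot at index 8


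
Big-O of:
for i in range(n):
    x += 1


Per nesting level: O(n) = O(n)
Complexity: O(n)


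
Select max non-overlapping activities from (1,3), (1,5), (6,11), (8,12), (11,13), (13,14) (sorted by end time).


Greedy: pick earliest-ending, then skip overlaps.
Selected (4 activities): [(1, 3), (6, 11), (11, 13), (13, 14)]


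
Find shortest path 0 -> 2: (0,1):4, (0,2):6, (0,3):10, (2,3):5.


Dijkstra from 0:
Distances: {0: 0, 1: 4, 2: 6, 3: 10}
Shortest distance to 2 = 6, path = [0, 2]


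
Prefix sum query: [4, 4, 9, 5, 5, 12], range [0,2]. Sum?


Prefix sums: [0, 4, 8, 17, 22, 27, 39]
Sum[0..2] = prefix[3] - prefix[0] = 17 - 0 = 17


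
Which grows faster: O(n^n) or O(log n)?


logarithmic grows slower than n^n
O(log n) is asymptotically smaller; O(n^n) grows faster


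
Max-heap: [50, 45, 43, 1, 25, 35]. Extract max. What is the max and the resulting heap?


Max = 50
Replace root with last, heapify down
Resulting heap: [45, 35, 43, 1, 25]


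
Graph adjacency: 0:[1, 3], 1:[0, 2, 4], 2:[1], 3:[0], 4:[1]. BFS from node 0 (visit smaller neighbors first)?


BFS queue: start with [0]
Visit order: [0, 1, 3, 2, 4]


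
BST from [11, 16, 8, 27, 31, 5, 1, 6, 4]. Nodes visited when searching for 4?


BST root = 11
Search for 4: compare at each node
Path: [11, 8, 5, 1, 4]


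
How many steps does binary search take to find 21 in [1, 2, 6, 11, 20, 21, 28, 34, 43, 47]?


Search for 21:
[0,9] mid=4 arr[4]=20
[5,9] mid=7 arr[7]=34
[5,6] mid=5 arr[5]=21
Total: 3 comparisons


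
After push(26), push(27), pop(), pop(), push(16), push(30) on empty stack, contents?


push(26) -> [26]
push(27) -> [26, 27]
pop() returns 27 -> [26]
pop() returns 26 -> []
push(16) -> [16]
push(30) -> [16, 30]
Final stack (bottom to top): [16, 30]


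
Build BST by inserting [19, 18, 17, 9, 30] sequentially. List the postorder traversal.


Root = 19; build tree by BST insertion.
Postorder traversal: [9, 17, 18, 30, 19]


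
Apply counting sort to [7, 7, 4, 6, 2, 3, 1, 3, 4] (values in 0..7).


Count array: [0, 1, 1, 2, 2, 0, 1, 2]
Reconstruct: [1, 2, 3, 3, 4, 4, 6, 7, 7]


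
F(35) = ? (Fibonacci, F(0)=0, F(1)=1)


F(n)=F(n-1)+F(n-2)
...F(33)=3524578, F(34)=5702887, F(35)=9227465


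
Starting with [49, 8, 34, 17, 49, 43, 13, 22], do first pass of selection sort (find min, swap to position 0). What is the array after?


After one pass: [8, 49, 34, 17, 49, 43, 13, 22]


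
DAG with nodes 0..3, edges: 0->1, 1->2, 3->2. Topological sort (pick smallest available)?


Kahn's algorithm, process smallest node first
Order: [0, 1, 3, 2]


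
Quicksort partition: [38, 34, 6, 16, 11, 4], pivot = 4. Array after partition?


Elements <= 4 go left of pivot.
Result: [4, 34, 6, 16, 11, 38], pivot at index 0


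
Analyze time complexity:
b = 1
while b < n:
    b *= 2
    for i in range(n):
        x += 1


Per nesting level: O(log n) * O(n) = O(n log n)
Complexity: O(n log n)


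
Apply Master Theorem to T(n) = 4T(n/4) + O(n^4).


a=4, b=4, c=4. log_4(4)=1 < c=4. Case 3: O(n^c) = O(n^4)
Complexity: O(n^4)


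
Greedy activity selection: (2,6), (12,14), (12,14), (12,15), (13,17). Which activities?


Greedy: pick earliest-ending, then skip overlaps.
Selected (2 activities): [(2, 6), (12, 14)]


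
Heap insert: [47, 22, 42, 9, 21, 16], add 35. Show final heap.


Append 35: [47, 22, 42, 9, 21, 16, 35]
Bubble up: no swaps needed
Result: [47, 22, 42, 9, 21, 16, 35]


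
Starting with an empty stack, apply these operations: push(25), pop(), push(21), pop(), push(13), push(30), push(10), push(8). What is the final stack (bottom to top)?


push(25) -> [25]
pop() returns 25 -> []
push(21) -> [21]
pop() returns 21 -> []
push(13) -> [13]
push(30) -> [13, 30]
push(10) -> [13, 30, 10]
push(8) -> [13, 30, 10, 8]
Final stack (bottom to top): [13, 30, 10, 8]


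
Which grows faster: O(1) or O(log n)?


constant grows slower than logarithmic
O(1) is asymptotically smaller; O(log n) grows faster


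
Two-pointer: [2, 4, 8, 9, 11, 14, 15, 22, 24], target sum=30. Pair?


Two pointers: lo=0, hi=8
Found pair: (8, 22) summing to 30


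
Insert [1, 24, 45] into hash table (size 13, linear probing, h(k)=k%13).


Insertions: 1->slot 1; 24->slot 11; 45->slot 6
Table: [None, 1, None, None, None, None, 45, None, None, None, None, 24, None]


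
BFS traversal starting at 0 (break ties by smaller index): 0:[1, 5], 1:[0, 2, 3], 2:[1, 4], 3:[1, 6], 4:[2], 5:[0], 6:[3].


BFS queue: start with [0]
Visit order: [0, 1, 5, 2, 3, 4, 6]


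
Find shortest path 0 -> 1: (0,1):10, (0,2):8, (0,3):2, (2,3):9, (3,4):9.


Dijkstra from 0:
Distances: {0: 0, 1: 10, 2: 8, 3: 2, 4: 11}
Shortest distance to 1 = 10, path = [0, 1]


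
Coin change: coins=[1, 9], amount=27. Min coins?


dp[0]=0; dp[i]=1+min(dp[i-c] for c in coins)
...dp[22]=6, dp[23]=7, dp[24]=8, dp[25]=9, dp[26]=10, dp[27]=3
Minimum coins for 27 = 3


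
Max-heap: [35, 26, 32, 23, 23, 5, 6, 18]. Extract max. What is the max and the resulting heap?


Max = 35
Replace root with last, heapify down
Resulting heap: [32, 26, 18, 23, 23, 5, 6]


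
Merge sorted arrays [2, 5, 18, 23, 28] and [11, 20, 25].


Compare heads, take smaller each step.
Merged: [2, 5, 11, 18, 20, 23, 25, 28]


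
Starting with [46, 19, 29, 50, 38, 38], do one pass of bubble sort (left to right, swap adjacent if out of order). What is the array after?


After one pass: [19, 29, 46, 38, 38, 50]


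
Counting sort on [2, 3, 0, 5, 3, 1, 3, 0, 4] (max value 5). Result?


Count array: [2, 1, 1, 3, 1, 1]
Reconstruct: [0, 0, 1, 2, 3, 3, 3, 4, 5]


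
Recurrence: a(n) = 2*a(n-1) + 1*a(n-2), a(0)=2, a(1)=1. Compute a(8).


Build bottom-up:
...a(6)=128, a(7)=309, a(8)=2*309+1*128=746


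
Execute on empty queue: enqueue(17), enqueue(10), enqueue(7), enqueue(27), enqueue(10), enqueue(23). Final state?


enqueue(17) -> [17]
enqueue(10) -> [17, 10]
enqueue(7) -> [17, 10, 7]
enqueue(27) -> [17, 10, 7, 27]
enqueue(10) -> [17, 10, 7, 27, 10]
enqueue(23) -> [17, 10, 7, 27, 10, 23]
Final queue (front to back): [17, 10, 7, 27, 10, 23]
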